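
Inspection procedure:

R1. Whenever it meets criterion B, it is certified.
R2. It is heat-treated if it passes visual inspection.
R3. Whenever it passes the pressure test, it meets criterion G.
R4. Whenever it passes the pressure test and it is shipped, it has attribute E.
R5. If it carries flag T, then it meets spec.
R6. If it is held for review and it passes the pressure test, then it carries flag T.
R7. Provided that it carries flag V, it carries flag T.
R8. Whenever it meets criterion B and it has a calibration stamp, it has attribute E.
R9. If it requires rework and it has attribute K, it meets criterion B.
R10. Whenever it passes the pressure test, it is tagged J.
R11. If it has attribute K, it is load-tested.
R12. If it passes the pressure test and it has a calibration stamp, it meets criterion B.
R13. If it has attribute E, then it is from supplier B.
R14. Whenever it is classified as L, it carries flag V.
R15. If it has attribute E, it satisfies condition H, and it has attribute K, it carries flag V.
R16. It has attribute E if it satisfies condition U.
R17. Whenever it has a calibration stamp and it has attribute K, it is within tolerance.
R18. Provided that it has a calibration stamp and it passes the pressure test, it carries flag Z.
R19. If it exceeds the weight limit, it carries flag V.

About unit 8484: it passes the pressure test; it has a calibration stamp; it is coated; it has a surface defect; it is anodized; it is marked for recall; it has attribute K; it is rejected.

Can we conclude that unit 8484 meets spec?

Forward chaining from the given facts derives: meets criterion G, is tagged J, is load-tested, meets criterion B, is within tolerance, carries flag Z, is certified, has attribute E, is from supplier B.
The only rule concluding "it meets spec" is R5, which needs "it carries flag T"; that is never established.

No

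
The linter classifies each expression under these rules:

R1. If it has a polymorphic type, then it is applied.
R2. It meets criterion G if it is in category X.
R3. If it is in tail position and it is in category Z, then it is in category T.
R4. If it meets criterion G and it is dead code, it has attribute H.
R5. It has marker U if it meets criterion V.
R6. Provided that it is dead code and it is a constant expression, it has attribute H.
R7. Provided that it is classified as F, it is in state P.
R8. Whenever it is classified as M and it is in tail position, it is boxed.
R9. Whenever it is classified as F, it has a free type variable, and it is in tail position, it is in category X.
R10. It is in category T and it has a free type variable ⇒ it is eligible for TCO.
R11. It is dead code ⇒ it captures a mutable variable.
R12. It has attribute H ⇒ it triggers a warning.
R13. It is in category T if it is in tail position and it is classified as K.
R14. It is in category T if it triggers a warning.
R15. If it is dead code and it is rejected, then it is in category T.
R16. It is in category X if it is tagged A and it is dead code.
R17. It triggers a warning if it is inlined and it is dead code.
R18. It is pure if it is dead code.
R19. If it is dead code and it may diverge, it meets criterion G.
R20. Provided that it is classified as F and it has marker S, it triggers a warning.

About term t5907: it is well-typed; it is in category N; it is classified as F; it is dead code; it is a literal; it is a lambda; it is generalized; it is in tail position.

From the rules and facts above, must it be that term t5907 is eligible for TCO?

Forward chaining from the given facts derives: is in state P, captures a mutable variable, is pure.
The only rule concluding "it is eligible for TCO" is R10, which needs "it is in category T"; that is never established.

No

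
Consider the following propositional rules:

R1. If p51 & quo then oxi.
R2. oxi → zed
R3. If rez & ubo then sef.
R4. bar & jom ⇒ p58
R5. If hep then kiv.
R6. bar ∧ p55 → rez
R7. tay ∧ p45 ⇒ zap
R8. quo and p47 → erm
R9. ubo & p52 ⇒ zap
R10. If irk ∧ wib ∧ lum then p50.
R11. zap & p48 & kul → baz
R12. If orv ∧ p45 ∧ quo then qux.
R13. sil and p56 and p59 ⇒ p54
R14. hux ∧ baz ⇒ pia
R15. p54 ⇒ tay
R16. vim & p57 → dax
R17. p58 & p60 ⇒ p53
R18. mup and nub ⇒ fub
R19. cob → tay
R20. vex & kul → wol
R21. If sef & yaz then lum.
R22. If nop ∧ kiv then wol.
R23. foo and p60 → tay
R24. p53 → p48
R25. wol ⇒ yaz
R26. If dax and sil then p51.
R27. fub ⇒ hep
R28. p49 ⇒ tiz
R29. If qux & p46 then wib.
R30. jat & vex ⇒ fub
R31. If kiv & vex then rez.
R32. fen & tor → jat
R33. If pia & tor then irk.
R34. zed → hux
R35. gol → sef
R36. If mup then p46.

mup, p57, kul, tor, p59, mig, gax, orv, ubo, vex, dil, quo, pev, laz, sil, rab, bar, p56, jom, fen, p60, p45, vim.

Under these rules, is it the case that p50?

Yes

p58  (by R4: bar, jom)
qux  (by R12: orv, p45, quo)
p54  (by R13: sil, p56, p59)
tay  (by R15: p54)
dax  (by R16: vim, p57)
p53  (by R17: p58, p60)
wol  (by R20: vex, kul)
p48  (by R24: p53)
yaz  (by R25: wol)
p51  (by R26: dax, sil)
jat  (by R32: fen, tor)
p46  (by R36: mup)
oxi  (by R1: p51, quo)
zed  (by R2: oxi)
zap  (by R7: tay, p45)
baz  (by R11: zap, p48, kul)
wib  (by R29: qux, p46)
fub  (by R30: jat, vex)
hux  (by R34: zed)
pia  (by R14: hux, baz)
hep  (by R27: fub)
irk  (by R33: pia, tor)
kiv  (by R5: hep)
rez  (by R31: kiv, vex)
sef  (by R3: rez, ubo)
lum  (by R21: sef, yaz)
p50  (by R10: irk, wib, lum)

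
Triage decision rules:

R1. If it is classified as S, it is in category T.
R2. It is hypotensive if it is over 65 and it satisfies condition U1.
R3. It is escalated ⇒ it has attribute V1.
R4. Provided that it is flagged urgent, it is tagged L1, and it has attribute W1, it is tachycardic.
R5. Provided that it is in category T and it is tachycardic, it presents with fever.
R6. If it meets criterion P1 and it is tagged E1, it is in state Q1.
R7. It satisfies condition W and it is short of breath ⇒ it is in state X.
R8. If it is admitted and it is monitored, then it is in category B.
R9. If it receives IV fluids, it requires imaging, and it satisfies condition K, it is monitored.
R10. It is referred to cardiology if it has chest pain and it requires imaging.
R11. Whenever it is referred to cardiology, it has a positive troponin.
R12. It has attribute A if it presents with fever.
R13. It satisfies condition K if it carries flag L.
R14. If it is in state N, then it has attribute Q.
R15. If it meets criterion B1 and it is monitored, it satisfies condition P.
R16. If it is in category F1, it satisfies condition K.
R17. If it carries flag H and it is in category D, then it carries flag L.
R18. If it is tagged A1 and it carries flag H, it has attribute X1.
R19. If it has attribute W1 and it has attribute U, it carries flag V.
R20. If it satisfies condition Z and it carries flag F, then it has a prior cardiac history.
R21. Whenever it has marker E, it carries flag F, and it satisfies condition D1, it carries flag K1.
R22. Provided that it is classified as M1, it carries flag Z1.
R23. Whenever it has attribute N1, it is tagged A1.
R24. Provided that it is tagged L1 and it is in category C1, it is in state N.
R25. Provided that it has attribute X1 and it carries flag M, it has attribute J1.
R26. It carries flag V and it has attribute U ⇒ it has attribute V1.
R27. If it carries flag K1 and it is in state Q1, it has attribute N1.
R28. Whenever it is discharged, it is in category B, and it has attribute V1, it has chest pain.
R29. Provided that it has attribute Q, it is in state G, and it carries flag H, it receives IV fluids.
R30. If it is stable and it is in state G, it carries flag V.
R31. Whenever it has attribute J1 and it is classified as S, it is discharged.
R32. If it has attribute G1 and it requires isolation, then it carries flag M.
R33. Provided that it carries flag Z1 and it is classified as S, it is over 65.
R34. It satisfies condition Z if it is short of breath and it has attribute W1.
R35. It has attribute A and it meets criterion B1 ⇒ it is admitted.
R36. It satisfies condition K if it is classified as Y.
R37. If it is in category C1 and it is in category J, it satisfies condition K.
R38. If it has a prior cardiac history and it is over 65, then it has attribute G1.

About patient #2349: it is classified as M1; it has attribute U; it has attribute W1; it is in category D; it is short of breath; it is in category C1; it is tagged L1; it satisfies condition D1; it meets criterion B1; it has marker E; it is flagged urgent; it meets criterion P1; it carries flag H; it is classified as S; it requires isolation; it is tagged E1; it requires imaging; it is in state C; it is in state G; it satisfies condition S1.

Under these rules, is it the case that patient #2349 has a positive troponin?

No

Forward chaining from the given facts derives: is in category T, is tachycardic, presents with fever, is in state Q1, has attribute A, carries flag L, carries flag V, carries flag Z1, is in state N, has attribute V1, is over 65, satisfies condition Z, is admitted, satisfies condition K, has attribute Q, receives IV fluids, is monitored, satisfies condition P, is in category B.
The only rule concluding "it has a positive troponin" is R11, which needs "it is referred to cardiology"; that is never established.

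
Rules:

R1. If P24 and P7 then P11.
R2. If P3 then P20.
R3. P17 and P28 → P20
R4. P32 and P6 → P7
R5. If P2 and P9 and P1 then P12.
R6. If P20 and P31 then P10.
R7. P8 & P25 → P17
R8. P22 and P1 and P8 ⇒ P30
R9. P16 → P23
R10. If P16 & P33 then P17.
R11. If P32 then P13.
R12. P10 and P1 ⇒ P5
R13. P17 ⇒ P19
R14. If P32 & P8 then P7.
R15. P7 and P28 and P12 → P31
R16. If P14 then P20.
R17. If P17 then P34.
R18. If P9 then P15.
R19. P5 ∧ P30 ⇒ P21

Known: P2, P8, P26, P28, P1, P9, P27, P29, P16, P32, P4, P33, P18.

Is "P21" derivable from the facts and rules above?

No

Forward chaining from the given facts derives: P12, P23, P17, P13, P19, P7, P31, P34, P15, P20, P10, P5.
The only rule concluding P21 is R19, which needs P30; that is never established.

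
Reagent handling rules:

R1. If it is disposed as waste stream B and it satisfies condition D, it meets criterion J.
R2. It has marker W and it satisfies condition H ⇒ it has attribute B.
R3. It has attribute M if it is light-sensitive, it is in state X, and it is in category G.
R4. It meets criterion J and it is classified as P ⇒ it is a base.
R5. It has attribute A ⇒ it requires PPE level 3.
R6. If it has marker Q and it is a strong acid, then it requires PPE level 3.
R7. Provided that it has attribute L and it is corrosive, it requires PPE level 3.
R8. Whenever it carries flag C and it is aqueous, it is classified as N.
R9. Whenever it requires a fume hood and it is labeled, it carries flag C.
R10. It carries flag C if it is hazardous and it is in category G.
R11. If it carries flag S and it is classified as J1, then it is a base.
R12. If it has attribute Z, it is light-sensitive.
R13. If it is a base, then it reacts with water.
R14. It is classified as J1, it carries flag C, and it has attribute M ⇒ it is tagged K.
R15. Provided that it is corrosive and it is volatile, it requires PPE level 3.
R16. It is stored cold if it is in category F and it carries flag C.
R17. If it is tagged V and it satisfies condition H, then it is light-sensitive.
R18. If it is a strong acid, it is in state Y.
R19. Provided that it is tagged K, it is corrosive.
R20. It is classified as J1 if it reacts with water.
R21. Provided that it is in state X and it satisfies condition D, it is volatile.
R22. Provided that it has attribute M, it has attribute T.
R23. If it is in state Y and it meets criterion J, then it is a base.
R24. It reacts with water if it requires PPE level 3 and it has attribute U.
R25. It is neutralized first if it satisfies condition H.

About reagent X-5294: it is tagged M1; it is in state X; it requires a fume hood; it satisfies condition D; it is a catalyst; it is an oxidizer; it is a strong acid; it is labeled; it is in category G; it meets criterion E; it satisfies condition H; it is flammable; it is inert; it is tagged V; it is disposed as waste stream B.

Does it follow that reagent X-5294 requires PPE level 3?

By R1 (it is disposed as waste stream B, it satisfies condition D): it meets criterion J.
By R9 (it requires a fume hood, it is labeled): it carries flag C.
By R17 (it is tagged V, it satisfies condition H): it is light-sensitive.
By R18 (it is a strong acid): it is in state Y.
By R21 (it is in state X, it satisfies condition D): it is volatile.
By R23 (it is in state Y, it meets criterion J): it is a base.
By R3 (it is light-sensitive, it is in state X, it is in category G): it has attribute M.
By R13 (it is a base): it reacts with water.
By R20 (it reacts with water): it is classified as J1.
By R14 (it is classified as J1, it carries flag C, it has attribute M): it is tagged K.
By R19 (it is tagged K): it is corrosive.
By R15 (it is corrosive, it is volatile): it requires PPE level 3.

Yes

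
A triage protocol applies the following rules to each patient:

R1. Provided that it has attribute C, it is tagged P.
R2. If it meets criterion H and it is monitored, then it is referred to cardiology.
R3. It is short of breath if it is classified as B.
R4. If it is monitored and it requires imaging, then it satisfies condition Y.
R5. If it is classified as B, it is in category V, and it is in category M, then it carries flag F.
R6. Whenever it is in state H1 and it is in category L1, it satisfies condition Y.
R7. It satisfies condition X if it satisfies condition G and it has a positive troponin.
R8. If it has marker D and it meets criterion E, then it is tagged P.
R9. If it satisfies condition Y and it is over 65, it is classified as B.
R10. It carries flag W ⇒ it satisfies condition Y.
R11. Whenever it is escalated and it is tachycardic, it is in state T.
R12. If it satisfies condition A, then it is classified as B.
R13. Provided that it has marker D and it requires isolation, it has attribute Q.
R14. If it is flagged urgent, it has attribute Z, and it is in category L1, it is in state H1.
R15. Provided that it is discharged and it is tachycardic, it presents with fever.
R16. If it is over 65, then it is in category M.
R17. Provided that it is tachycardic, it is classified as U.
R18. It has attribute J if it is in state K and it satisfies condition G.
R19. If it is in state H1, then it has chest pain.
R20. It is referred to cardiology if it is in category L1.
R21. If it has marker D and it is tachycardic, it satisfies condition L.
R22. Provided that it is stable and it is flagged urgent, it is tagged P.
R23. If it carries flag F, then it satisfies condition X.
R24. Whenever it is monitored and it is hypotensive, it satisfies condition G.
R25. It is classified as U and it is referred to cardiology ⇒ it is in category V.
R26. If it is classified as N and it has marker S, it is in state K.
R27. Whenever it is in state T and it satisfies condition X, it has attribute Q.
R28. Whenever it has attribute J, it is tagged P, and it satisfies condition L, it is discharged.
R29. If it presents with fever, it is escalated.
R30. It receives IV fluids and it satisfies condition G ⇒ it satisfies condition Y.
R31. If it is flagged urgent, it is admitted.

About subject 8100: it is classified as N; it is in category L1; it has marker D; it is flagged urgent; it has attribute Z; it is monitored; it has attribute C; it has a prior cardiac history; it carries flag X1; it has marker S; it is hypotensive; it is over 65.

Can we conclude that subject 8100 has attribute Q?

Forward chaining from the given facts derives: is tagged P, is in state H1, is in category M, has chest pain, is referred to cardiology, satisfies condition G, is in state K, is admitted, satisfies condition Y, is classified as B, has attribute J, is short of breath.
Rules concluding "it has attribute Q": R13 needs "it requires isolation"; R27 needs "it is in state T" — none of these are established.

No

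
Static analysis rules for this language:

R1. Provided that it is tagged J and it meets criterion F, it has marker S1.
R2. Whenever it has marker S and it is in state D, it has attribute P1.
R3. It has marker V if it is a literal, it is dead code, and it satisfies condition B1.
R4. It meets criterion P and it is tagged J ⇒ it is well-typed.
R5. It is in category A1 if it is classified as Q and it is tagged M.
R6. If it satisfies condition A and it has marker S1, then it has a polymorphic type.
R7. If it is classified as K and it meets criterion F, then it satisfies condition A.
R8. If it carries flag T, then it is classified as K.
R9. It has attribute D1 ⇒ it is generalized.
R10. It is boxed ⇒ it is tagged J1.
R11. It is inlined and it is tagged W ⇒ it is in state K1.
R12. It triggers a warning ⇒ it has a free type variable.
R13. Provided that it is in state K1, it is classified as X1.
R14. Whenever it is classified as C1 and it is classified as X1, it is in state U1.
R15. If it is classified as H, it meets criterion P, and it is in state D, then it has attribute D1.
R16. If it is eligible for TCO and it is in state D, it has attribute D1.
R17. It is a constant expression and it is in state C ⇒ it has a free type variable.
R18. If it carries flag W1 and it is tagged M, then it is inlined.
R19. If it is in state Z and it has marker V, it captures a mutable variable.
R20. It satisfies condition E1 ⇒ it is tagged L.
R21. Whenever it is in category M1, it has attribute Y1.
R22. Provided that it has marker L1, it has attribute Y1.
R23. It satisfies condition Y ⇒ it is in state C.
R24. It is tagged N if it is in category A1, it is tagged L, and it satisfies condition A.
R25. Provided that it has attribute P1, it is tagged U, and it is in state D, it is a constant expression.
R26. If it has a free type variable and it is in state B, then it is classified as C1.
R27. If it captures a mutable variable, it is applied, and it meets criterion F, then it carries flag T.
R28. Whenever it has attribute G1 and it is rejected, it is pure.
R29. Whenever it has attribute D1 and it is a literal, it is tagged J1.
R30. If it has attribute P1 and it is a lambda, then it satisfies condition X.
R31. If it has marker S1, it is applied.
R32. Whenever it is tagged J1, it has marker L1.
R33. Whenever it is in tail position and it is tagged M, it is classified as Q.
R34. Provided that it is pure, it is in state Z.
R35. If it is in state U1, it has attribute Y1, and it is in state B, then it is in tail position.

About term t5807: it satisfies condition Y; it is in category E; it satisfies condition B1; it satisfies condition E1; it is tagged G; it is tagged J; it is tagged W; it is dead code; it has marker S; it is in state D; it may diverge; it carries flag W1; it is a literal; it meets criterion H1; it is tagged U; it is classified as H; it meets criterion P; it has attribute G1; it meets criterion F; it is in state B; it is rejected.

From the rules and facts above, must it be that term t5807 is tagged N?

Forward chaining from the given facts derives: has marker S1, has attribute P1, has marker V, is well-typed, has attribute D1, is tagged L, is in state C, is a constant expression, is pure, is tagged J1, is applied, has marker L1, is in state Z, is generalized, has a free type variable, captures a mutable variable, has attribute Y1, is classified as C1, carries flag T, is classified as K, satisfies condition A, has a polymorphic type.
The only rule concluding "it is tagged N" is R24, which needs "it is in category A1"; that is never established.

No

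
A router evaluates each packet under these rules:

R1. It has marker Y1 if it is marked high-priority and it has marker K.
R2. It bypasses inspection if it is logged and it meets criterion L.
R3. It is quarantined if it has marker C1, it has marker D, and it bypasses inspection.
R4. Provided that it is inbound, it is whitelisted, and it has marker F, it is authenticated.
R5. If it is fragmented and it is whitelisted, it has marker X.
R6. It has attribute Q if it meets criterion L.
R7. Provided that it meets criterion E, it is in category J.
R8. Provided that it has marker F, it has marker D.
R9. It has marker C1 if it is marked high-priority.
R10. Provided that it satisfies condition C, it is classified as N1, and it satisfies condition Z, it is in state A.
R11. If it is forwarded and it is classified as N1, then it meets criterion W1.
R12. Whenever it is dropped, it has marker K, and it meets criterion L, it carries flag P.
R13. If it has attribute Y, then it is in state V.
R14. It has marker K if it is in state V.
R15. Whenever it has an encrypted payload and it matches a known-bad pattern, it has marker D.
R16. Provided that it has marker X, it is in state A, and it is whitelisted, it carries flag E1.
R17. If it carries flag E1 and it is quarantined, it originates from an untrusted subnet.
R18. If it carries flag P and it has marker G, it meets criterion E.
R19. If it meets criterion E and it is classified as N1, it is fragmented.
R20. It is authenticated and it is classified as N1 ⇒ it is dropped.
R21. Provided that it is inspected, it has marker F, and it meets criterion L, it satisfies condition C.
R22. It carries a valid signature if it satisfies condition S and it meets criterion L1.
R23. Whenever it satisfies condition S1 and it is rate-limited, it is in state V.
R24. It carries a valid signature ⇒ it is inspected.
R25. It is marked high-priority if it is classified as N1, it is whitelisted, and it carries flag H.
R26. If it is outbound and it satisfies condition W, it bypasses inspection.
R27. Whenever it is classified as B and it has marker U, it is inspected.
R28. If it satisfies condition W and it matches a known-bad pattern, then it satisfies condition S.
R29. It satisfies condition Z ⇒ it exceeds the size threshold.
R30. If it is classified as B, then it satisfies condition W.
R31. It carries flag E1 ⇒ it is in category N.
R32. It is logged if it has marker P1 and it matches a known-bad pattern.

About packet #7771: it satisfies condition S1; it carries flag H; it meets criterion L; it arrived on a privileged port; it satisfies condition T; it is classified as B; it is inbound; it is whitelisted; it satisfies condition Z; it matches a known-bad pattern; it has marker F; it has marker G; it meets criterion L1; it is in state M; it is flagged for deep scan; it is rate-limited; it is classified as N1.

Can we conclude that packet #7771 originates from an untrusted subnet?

Forward chaining from the given facts derives: is authenticated, has attribute Q, has marker D, is dropped, is in state V, is marked high-priority, exceeds the size threshold, satisfies condition W, has marker C1, has marker K, satisfies condition S, has marker Y1, carries flag P, meets criterion E, is fragmented, carries a valid signature, is inspected, has marker X, is in category J, satisfies condition C, is in state A, carries flag E1, is in category N.
The only rule concluding "it originates from an untrusted subnet" is R17, which needs "it is quarantined"; that is never established.

No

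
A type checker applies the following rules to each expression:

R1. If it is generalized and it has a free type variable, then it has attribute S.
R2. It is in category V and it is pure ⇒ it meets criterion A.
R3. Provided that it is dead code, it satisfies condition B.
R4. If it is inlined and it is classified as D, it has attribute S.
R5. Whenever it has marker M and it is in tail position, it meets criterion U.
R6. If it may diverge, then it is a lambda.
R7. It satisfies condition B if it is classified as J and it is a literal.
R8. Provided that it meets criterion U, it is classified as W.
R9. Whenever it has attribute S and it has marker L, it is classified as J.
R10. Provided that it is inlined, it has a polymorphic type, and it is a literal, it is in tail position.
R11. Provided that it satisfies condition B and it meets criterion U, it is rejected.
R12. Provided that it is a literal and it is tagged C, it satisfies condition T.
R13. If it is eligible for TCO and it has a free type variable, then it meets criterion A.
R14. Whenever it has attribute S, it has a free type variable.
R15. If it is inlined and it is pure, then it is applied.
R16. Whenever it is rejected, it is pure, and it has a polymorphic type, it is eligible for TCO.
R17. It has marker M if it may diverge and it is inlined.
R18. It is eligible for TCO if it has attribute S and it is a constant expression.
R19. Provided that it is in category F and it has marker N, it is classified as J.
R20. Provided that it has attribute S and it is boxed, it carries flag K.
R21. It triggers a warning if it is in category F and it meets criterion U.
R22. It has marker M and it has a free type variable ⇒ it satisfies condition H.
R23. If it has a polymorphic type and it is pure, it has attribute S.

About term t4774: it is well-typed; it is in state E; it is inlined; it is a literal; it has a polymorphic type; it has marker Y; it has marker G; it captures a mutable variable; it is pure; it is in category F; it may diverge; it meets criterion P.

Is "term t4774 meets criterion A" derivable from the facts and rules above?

Forward chaining from the given facts derives: is a lambda, is in tail position, is applied, has marker M, has attribute S, meets criterion U, is classified as W, has a free type variable, triggers a warning, satisfies condition H.
Rules concluding "it meets criterion A": R2 needs "it is in category V"; R13 needs "it is eligible for TCO" — none of these are established.

No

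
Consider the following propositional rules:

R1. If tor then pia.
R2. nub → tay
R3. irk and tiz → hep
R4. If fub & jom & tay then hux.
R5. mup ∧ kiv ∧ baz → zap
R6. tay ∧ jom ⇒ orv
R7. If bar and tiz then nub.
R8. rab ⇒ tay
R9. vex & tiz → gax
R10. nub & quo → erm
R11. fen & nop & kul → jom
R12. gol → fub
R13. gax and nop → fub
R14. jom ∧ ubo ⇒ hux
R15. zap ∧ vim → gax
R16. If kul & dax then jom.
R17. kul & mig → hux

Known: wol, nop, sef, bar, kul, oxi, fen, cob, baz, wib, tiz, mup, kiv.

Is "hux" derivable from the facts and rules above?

No

Forward chaining from the given facts derives: zap, nub, jom, tay, orv.
Rules concluding hux: R4 needs fub; R14 needs ubo; R17 needs mig — none of these are established.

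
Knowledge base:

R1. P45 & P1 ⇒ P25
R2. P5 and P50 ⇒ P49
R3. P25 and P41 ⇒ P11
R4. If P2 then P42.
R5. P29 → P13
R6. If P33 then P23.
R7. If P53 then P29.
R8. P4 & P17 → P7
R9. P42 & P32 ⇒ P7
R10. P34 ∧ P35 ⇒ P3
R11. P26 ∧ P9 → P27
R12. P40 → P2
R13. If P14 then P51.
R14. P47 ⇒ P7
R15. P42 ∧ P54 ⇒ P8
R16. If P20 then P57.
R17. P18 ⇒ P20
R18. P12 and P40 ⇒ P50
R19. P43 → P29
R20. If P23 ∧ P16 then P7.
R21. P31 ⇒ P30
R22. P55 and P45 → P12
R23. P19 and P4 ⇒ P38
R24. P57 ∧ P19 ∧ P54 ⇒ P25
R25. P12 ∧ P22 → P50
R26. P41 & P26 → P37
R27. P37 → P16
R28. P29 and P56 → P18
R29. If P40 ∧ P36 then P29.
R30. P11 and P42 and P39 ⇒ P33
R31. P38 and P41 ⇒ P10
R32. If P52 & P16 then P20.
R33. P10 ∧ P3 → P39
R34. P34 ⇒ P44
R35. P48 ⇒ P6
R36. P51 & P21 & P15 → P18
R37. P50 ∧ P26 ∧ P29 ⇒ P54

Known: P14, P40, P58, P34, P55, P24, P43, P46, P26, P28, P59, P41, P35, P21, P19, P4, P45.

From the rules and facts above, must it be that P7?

Forward chaining from the given facts derives: P3, P2, P51, P29, P12, P38, P37, P16, P10, P39, P44, P42, P13, P50, P54, P8.
Rules concluding P7: R8 needs P17; R9 needs P32; R14 needs P47; R20 needs P23 — none of these are established.

No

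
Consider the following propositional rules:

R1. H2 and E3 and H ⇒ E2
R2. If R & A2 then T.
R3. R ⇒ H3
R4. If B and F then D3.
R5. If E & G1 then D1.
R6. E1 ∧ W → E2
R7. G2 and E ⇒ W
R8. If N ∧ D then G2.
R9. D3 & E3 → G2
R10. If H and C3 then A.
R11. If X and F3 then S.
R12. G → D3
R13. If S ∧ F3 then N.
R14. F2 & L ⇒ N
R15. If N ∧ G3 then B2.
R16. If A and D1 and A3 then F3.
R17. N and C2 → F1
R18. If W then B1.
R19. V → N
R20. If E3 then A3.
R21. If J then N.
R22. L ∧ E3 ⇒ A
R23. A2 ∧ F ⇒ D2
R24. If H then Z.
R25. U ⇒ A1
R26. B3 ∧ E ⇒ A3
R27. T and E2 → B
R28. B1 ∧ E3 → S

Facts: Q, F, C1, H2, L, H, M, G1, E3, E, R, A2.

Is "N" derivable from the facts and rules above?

E2  (by R1: H2, E3, H)
T  (by R2: R, A2)
D1  (by R5: E, G1)
A3  (by R20: E3)
A  (by R22: L, E3)
B  (by R27: T, E2)
D3  (by R4: B, F)
G2  (by R9: D3, E3)
F3  (by R16: A, D1, A3)
W  (by R7: G2, E)
B1  (by R18: W)
S  (by R28: B1, E3)
N  (by R13: S, F3)

Yes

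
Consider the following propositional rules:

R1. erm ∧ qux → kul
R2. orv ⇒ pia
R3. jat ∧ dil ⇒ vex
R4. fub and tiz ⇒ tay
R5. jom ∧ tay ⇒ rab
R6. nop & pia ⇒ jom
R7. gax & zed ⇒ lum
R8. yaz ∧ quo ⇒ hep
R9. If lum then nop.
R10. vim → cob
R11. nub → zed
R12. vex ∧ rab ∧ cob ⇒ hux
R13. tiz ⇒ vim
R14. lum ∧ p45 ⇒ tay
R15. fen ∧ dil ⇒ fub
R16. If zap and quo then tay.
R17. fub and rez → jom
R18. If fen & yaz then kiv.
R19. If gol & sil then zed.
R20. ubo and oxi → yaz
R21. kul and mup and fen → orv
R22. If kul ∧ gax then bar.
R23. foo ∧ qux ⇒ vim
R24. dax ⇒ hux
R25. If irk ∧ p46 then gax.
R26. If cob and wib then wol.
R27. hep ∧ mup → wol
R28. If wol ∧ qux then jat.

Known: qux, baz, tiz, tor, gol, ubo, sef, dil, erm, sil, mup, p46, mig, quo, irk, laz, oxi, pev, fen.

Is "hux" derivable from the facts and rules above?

kul  (by R1: erm, qux)
vim  (by R13: tiz)
fub  (by R15: fen, dil)
zed  (by R19: gol, sil)
yaz  (by R20: ubo, oxi)
orv  (by R21: kul, mup, fen)
gax  (by R25: irk, p46)
pia  (by R2: orv)
tay  (by R4: fub, tiz)
lum  (by R7: gax, zed)
hep  (by R8: yaz, quo)
nop  (by R9: lum)
cob  (by R10: vim)
wol  (by R27: hep, mup)
jat  (by R28: wol, qux)
vex  (by R3: jat, dil)
jom  (by R6: nop, pia)
rab  (by R5: jom, tay)
hux  (by R12: vex, rab, cob)

Yes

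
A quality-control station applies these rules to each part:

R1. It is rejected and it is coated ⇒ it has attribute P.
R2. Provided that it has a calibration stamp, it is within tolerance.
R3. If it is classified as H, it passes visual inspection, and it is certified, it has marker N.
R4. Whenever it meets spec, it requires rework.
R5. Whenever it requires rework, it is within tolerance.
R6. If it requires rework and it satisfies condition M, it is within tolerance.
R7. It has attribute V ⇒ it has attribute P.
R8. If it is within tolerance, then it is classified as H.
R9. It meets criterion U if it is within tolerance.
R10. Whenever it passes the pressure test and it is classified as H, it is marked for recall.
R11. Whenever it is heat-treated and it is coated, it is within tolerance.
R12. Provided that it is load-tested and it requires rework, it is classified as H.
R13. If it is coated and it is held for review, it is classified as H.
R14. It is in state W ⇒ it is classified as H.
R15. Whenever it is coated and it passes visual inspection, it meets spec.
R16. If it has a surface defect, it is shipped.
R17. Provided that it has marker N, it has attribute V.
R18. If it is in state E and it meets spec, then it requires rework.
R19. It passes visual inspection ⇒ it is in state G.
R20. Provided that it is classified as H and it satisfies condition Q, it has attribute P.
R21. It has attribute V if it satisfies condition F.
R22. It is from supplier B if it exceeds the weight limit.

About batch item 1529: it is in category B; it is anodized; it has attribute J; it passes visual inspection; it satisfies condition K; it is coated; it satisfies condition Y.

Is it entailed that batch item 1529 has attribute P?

No

Forward chaining from the given facts derives: meets spec, is in state G, requires rework, is within tolerance, is classified as H, meets criterion U.
Rules concluding "it has attribute P": R1 needs "it is rejected"; R7 needs "it has attribute V"; R20 needs "it satisfies condition Q" — none of these are established.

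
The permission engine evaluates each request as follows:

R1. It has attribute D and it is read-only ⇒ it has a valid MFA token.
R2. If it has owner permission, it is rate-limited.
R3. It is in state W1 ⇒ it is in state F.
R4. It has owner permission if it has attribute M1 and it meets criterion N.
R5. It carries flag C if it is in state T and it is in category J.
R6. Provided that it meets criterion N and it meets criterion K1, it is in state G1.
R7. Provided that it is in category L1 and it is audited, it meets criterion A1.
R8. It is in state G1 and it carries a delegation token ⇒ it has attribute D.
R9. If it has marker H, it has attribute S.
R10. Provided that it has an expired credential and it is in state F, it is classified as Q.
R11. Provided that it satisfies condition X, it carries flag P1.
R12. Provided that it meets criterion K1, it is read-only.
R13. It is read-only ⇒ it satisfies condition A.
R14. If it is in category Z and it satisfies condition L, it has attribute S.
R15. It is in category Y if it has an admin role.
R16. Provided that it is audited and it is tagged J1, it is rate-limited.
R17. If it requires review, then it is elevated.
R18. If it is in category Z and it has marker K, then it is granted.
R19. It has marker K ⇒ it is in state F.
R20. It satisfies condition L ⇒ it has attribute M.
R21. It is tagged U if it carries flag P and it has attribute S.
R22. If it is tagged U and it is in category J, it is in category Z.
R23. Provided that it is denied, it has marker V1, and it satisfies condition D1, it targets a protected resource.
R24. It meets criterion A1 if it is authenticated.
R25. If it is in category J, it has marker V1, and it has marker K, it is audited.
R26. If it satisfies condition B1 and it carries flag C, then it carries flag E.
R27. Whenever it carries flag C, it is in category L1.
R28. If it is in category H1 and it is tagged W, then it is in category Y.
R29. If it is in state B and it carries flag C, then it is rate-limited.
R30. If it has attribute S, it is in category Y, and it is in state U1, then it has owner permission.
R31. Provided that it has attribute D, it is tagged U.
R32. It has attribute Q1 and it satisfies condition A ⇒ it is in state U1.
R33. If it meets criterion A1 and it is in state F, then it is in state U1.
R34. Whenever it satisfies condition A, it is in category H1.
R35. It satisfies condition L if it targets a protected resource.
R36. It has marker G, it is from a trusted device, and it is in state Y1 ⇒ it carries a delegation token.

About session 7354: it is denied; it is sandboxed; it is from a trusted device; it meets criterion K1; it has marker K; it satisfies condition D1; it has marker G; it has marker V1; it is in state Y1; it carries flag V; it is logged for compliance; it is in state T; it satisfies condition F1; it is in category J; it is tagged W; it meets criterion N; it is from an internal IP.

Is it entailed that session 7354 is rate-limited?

By R5 (it is in state T, it is in category J): it carries flag C.
By R6 (it meets criterion N, it meets criterion K1): it is in state G1.
By R12 (it meets criterion K1): it is read-only.
By R13 (it is read-only): it satisfies condition A.
By R19 (it has marker K): it is in state F.
By R23 (it is denied, it has marker V1, it satisfies condition D1): it targets a protected resource.
By R25 (it is in category J, it has marker V1, it has marker K): it is audited.
By R27 (it carries flag C): it is in category L1.
By R34 (it satisfies condition A): it is in category H1.
By R35 (it targets a protected resource): it satisfies condition L.
By R36 (it has marker G, it is from a trusted device, it is in state Y1): it carries a delegation token.
By R7 (it is in category L1, it is audited): it meets criterion A1.
By R8 (it is in state G1, it carries a delegation token): it has attribute D.
By R28 (it is in category H1, it is tagged W): it is in category Y.
By R31 (it has attribute D): it is tagged U.
By R33 (it meets criterion A1, it is in state F): it is in state U1.
By R22 (it is tagged U, it is in category J): it is in category Z.
By R14 (it is in category Z, it satisfies condition L): it has attribute S.
By R30 (it has attribute S, it is in category Y, it is in state U1): it has owner permission.
By R2 (it has owner permission): it is rate-limited.

Yes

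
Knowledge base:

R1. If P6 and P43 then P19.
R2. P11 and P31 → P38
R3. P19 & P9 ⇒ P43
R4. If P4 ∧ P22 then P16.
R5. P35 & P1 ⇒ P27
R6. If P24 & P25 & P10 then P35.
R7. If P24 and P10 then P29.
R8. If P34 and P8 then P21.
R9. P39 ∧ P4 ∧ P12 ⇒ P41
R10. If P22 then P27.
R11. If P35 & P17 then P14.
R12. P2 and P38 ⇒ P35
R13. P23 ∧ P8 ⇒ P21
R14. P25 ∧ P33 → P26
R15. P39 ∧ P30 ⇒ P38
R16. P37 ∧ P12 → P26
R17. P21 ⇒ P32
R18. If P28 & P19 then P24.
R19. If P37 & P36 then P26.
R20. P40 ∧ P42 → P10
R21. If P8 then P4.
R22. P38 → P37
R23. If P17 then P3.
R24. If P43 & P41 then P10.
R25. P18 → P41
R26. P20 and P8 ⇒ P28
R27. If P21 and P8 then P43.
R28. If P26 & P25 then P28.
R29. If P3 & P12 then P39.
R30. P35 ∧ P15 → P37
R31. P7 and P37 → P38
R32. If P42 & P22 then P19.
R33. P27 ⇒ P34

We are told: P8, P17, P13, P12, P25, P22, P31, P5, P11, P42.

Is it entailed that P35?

Yes

P38  (by R2: P11, P31)
P27  (by R10: P22)
P4  (by R21: P8)
P37  (by R22: P38)
P3  (by R23: P17)
P39  (by R29: P3, P12)
P19  (by R32: P42, P22)
P34  (by R33: P27)
P21  (by R8: P34, P8)
P41  (by R9: P39, P4, P12)
P26  (by R16: P37, P12)
P43  (by R27: P21, P8)
P28  (by R28: P26, P25)
P24  (by R18: P28, P19)
P10  (by R24: P43, P41)
P35  (by R6: P24, P25, P10)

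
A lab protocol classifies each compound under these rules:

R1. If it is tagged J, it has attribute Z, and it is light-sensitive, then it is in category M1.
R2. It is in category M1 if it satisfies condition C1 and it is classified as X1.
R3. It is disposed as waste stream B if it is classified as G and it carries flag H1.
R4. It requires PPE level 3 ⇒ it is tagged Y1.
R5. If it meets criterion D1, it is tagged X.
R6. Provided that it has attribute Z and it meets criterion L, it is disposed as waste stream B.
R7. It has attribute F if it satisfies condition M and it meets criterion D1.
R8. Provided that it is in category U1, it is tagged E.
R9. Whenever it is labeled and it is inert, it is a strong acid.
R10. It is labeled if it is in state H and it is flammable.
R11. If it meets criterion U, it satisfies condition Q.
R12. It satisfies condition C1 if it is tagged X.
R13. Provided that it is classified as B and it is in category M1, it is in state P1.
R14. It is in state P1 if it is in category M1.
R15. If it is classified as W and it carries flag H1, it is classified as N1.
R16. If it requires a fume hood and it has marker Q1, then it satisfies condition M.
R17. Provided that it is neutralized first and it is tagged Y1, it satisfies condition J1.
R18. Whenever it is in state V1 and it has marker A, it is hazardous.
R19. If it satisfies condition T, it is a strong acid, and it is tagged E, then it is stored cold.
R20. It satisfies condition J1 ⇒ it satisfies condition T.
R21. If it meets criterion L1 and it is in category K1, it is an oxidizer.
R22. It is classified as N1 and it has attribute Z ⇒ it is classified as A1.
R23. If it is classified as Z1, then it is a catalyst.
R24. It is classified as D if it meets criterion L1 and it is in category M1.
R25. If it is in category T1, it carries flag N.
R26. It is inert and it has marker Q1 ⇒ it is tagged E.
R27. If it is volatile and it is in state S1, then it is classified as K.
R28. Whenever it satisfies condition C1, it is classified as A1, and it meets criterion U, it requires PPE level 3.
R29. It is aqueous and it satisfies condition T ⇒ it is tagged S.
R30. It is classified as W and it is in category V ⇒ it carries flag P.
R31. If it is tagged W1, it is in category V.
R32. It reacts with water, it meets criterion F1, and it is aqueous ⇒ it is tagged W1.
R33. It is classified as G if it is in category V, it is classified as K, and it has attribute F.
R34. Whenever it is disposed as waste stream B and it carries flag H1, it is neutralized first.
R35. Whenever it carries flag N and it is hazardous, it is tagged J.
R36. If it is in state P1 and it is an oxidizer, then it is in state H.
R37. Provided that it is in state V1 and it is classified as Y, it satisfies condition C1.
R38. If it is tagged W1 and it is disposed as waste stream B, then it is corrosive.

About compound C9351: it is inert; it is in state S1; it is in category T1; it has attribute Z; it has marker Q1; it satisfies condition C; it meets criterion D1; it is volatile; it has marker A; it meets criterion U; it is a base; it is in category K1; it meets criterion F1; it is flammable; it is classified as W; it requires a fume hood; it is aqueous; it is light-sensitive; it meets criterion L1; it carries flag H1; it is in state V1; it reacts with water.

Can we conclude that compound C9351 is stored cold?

By R5 (it meets criterion D1): it is tagged X.
By R12 (it is tagged X): it satisfies condition C1.
By R15 (it is classified as W, it carries flag H1): it is classified as N1.
By R16 (it requires a fume hood, it has marker Q1): it satisfies condition M.
By R18 (it is in state V1, it has marker A): it is hazardous.
By R21 (it meets criterion L1, it is in category K1): it is an oxidizer.
By R22 (it is classified as N1, it has attribute Z): it is classified as A1.
By R25 (it is in category T1): it carries flag N.
By R26 (it is inert, it has marker Q1): it is tagged E.
By R27 (it is volatile, it is in state S1): it is classified as K.
By R28 (it satisfies condition C1, it is classified as A1, it meets criterion U): it requires PPE level 3.
By R32 (it reacts with water, it meets criterion F1, it is aqueous): it is tagged W1.
By R35 (it carries flag N, it is hazardous): it is tagged J.
By R1 (it is tagged J, it has attribute Z, it is light-sensitive): it is in category M1.
By R4 (it requires PPE level 3): it is tagged Y1.
By R7 (it satisfies condition M, it meets criterion D1): it has attribute F.
By R14 (it is in category M1): it is in state P1.
By R31 (it is tagged W1): it is in category V.
By R33 (it is in category V, it is classified as K, it has attribute F): it is classified as G.
By R36 (it is in state P1, it is an oxidizer): it is in state H.
By R3 (it is classified as G, it carries flag H1): it is disposed as waste stream B.
By R10 (it is in state H, it is flammable): it is labeled.
By R34 (it is disposed as waste stream B, it carries flag H1): it is neutralized first.
By R9 (it is labeled, it is inert): it is a strong acid.
By R17 (it is neutralized first, it is tagged Y1): it satisfies condition J1.
By R20 (it satisfies condition J1): it satisfies condition T.
By R19 (it satisfies condition T, it is a strong acid, it is tagged E): it is stored cold.

Yes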